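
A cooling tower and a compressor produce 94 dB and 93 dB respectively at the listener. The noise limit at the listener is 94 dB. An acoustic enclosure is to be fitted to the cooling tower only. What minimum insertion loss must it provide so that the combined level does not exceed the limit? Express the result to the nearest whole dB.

7 dB

The untreated sources together contribute 10^(93/10) = 1.995e+09, i.e. 93.00 dB.
To meet 94 dB overall, the treated cooling tower may contribute at most 10^(94/10) − 1.995e+09 = 5.166e+08, i.e. 87.13 dB.
Required insertion loss = 94 − 87.13 = 6.87 dB.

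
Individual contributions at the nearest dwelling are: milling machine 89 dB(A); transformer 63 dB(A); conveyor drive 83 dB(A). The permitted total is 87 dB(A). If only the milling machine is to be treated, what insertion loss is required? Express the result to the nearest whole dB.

Everything except the milling machine sums to 10^(63/10) + 10^(83/10) = 2.015e+08 in linear terms, 83.04 dB(A).
The limit corresponds to 10^(87/10) = 5.012e+08; subtracting the fixed part leaves 2.997e+08 for the milling machine, i.e. 84.77 dB(A).
So the milling machine must be reduced from 89 to 84.77 dB(A): IL = 4.23 dB.

4 dB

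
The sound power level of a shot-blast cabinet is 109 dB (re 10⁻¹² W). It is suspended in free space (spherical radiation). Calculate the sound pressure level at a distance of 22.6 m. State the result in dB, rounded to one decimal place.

70.9 dB

The power spreads over a sphere of area 4π·r², so L_p = L_w − 10·log₁₀(4π·r²).
4π·r² = 6418 m², 10·log₁₀ of that is 38.074 dB.
L_p = 109 − 38.074 = 70.93 dB.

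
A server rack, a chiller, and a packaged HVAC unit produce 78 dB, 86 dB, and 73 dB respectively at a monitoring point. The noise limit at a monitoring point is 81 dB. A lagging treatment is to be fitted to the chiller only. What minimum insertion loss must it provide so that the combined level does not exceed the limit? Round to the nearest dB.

Everything except the chiller sums to 10^(78/10) + 10^(73/10) = 8.305e+07 in linear terms, 79.19 dB.
To meet 81 dB overall, the treated chiller may contribute at most 10^(81/10) − 8.305e+07 = 4.284e+07, i.e. 76.32 dB.
Required insertion loss = 86 − 76.32 = 9.68 dB.

10 dB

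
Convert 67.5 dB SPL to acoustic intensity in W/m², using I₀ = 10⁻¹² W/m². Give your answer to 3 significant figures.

5.62e-06 W/m²

I/I₀ = 10^(67.5/10) = 5.623e+06, so I = 5.623e+06 × 10⁻¹² W/m².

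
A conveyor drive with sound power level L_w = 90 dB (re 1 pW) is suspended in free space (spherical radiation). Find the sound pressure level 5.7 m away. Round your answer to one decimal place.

L_p = L_w − 10·log₁₀(4π·r²) with r = 5.7 m.
4π·r² = 408.3 m², 10·log₁₀ of that is 26.110 dB.
L_p = 90 − 26.110 = 63.89 dB.

63.9 dB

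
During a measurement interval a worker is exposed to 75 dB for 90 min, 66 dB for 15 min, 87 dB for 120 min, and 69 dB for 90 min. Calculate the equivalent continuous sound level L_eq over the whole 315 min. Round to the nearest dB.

L_eq = 10·log₁₀[(1/T)·Σ tᵢ·10^(Lᵢ/10)] with T = 315 min.
Σ tᵢ·10^(Lᵢ/10) = 90·10^(75/10) + 15·10^(66/10) + 120·10^(87/10) + 90·10^(69/10) = 6.376e+10.
L_eq = 10·log₁₀(6.376e+10/315) = 83.06 dB.

83 dB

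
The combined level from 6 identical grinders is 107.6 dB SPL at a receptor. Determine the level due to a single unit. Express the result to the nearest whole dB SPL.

6 equal contributions raise the level by 10·log₁₀ 6 = 7.782 dB, so each unit alone gives 107.6 − 7.782.

100 dB SPL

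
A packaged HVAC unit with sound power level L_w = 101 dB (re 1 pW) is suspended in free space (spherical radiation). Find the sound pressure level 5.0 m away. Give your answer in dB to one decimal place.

L_p = L_w − 10·log₁₀(4π·r²) with r = 5.0 m.
4π·r² = 314.2 m², 10·log₁₀ of that is 24.971 dB.
L_p = 101 − 24.971 = 76.03 dB.

76.0 dB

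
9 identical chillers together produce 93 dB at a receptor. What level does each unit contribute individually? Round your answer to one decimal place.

83.5 dB

Dividing the total intensity by 9 lowers the level by 10·log₁₀ 9 = 9.542 dB: L₁ = 93 − 9.542.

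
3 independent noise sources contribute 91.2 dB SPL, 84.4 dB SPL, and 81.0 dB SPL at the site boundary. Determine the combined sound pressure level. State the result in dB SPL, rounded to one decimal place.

92.4 dB SPL

For uncorrelated sources the intensities add, so convert each level to linear form, sum, and take 10·log₁₀ of the total.
Σ 10^(L/10) = 10^(91.2/10) + 10^(84.4/10) + 10^(81.0/10) = 1.720e+09.
L_total = 10·log₁₀(1.720e+09) = 92.35 dB SPL.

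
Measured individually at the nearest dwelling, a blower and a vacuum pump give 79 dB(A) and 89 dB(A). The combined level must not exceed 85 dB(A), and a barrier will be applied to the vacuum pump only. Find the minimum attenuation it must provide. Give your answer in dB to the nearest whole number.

Everything except the vacuum pump sums to 10^(79/10) = 7.943e+07 in linear terms, 79.00 dB(A).
To meet 85 dB(A) overall, the treated vacuum pump may contribute at most 10^(85/10) − 7.943e+07 = 2.368e+08, i.e. 83.74 dB(A).
Required insertion loss = 89 − 83.74 = 5.26 dB.

5 dB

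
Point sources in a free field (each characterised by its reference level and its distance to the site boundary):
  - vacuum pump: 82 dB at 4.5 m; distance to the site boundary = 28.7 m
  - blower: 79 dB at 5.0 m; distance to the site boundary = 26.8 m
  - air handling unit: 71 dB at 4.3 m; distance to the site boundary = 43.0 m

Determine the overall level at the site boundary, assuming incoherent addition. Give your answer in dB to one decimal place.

68.3 dB

Apply inverse-square spreading to bring every level to the receiver, then sum 10^(L/10).
vacuum pump: 82 − 20·log₁₀(28.7/4.5) = 82 − 16.09 = 65.91 dB.
blower: 79 − 20·log₁₀(26.8/5.0) = 79 − 14.58 = 64.42 dB.
air handling unit: 71 − 20·log₁₀(43.0/4.3) = 71 − 20.00 = 51.00 dB.
Σ 10^(L/10) = 6.787e+06 → L_total = 10·log₁₀(6.787e+06) = 68.32 dB.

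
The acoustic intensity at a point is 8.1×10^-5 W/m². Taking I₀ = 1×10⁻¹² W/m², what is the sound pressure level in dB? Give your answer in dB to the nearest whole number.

L = 10·log₁₀(I/I₀) = 10·log₁₀(8.1×10^-5/10⁻¹²) = 10·log₁₀(8.1×10^7).
L = 10·(0.9085 + 7) = 79.08 dB.

79 dB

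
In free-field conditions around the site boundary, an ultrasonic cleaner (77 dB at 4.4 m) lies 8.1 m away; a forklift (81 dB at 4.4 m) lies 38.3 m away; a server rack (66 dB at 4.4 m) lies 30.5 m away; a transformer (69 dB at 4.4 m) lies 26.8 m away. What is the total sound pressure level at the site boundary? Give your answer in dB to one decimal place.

Apply inverse-square spreading to bring every level to the receiver, then sum 10^(L/10).
ultrasonic cleaner: 77 − 20·log₁₀(8.1/4.4) = 77 − 5.30 = 71.70 dB.
forklift: 81 − 20·log₁₀(38.3/4.4) = 81 − 18.79 = 62.21 dB.
server rack: 66 − 20·log₁₀(30.5/4.4) = 66 − 16.82 = 49.18 dB.
transformer: 69 − 20·log₁₀(26.8/4.4) = 69 − 15.69 = 53.31 dB.
Σ 10^(L/10) = 1.675e+07 → L_total = 10·log₁₀(1.675e+07) = 72.24 dB.

72.2 dB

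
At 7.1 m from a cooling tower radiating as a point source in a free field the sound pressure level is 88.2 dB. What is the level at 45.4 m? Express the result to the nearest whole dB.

72 dB

Point-source attenuation: ΔL = 20·log₁₀(r₂/r₁) = 20·log₁₀(45.4/7.1) = 16.116 dB.
L₂ = 88.2 − 20·log₁₀(45.4/7.1) = 88.2 − 16.116 = 72.08 dB.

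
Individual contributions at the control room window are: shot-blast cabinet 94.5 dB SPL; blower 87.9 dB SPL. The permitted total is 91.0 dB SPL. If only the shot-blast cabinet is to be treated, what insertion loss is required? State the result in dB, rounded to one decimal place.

6.4 dB

Fixed contribution from the other source: Σ 10^(L/10) = 10^(87.9/10) = 6.166e+08 (87.90 dB SPL).
To meet 91.0 dB SPL overall, the treated shot-blast cabinet may contribute at most 10^(91.0/10) − 6.166e+08 = 6.423e+08, i.e. 88.08 dB SPL.
Required insertion loss = 94.5 − 88.08 = 6.42 dB.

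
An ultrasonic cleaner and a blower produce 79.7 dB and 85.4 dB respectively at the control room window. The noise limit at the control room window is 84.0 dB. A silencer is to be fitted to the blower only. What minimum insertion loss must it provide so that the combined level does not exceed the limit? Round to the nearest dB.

Everything except the blower sums to 10^(79.7/10) = 9.333e+07 in linear terms, 79.70 dB.
To meet 84.0 dB overall, the treated blower may contribute at most 10^(84.0/10) − 9.333e+07 = 1.579e+08, i.e. 81.98 dB.
Required insertion loss = 85.4 − 81.98 = 3.42 dB.

3 dB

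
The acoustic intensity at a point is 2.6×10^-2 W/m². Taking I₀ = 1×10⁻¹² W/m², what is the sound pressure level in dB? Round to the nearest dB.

104 dB

L = 10·log₁₀(I/I₀) = 10·log₁₀(2.6×10^-2/10⁻¹²) = 10·log₁₀(2.6×10^10).
L = 10·(0.4150 + 10) = 104.15 dB.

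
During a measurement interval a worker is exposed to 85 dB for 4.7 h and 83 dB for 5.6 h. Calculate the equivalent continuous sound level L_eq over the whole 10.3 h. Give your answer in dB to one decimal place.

84.0 dB

Weight each interval's intensity by its duration and average over T = 10.3 h:
Σ tᵢ·10^(Lᵢ/10) = 4.7·10^(85/10) + 5.6·10^(83/10) = 2.604e+09.
L_eq = 10·log₁₀(2.604e+09/10.3) = 84.03 dB.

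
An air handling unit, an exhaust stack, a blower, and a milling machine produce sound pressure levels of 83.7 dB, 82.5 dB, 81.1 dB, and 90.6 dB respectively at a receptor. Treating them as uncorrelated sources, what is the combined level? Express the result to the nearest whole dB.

For uncorrelated sources the intensities add, so convert each level to linear form, sum, and take 10·log₁₀ of the total.
Σ 10^(L/10) = 10^(83.7/10) + 10^(82.5/10) + 10^(81.1/10) + 10^(90.6/10) = 1.689e+09.
L_total = 10·log₁₀(1.689e+09) = 92.28 dB.

92 dB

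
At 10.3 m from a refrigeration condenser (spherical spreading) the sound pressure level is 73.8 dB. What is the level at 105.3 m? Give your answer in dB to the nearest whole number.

Spherical spreading from a point source gives a 20·log₁₀(r₂/r₁) drop.
L₂ = 73.8 − 20·log₁₀(105.3/10.3) = 73.8 − 20.192 = 53.61 dB.

54 dB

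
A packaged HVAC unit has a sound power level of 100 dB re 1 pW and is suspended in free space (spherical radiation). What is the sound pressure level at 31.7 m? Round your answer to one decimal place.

Free-field spherical radiation: L_p = L_w − 10·log₁₀(4π·r²), r = 31.7 m.
4π·r² = 1.263e+04 m², 10·log₁₀ of that is 41.013 dB.
L_p = 100 − 41.013 = 58.99 dB.

59.0 dB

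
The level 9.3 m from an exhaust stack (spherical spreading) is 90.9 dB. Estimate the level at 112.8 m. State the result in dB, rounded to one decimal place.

For a point source, L₂ = L₁ − 20·log₁₀(r₂/r₁).
L₂ = 90.9 − 20·log₁₀(112.8/9.3) = 90.9 − 21.677 = 69.22 dB.

69.2 dB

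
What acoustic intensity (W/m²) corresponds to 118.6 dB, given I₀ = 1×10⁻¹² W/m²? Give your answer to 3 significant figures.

L = 10·log₁₀(I/I₀) ⇒ I = I₀·10^(L/10) = 10⁻¹² × 10^11.86.

0.724 W/m²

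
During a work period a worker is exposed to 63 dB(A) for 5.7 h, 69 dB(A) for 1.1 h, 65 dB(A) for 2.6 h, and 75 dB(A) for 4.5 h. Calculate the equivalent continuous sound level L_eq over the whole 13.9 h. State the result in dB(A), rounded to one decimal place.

L_eq = 10·log₁₀[(1/T)·Σ tᵢ·10^(Lᵢ/10)] with T = 13.9 h.
Σ tᵢ·10^(Lᵢ/10) = 5.7·10^(63/10) + 1.1·10^(69/10) + 2.6·10^(65/10) + 4.5·10^(75/10) = 1.706e+08.
L_eq = 10·log₁₀(1.706e+08/13.9) = 70.89 dB(A).

70.9 dB(A)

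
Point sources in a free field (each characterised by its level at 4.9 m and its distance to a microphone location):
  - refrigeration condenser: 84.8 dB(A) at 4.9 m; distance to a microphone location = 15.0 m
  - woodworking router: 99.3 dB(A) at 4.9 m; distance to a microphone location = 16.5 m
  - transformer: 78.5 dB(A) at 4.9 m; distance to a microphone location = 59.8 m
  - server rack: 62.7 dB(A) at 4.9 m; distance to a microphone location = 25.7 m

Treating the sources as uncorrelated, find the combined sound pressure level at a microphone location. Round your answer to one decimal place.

First find each source's level at the receiver (point-source: −20·log₁₀(r/r_ref)), then combine on an intensity basis.
refrigeration condenser: 84.8 − 20·log₁₀(15.0/4.9) = 84.8 − 9.72 = 75.08 dB(A).
woodworking router: 99.3 − 20·log₁₀(16.5/4.9) = 99.3 − 10.55 = 88.75 dB(A).
transformer: 78.5 − 20·log₁₀(59.8/4.9) = 78.5 − 21.73 = 56.77 dB(A).
server rack: 62.7 − 20·log₁₀(25.7/4.9) = 62.7 − 14.39 = 48.31 dB(A).
Σ 10^(L/10) = 7.834e+08 → L_total = 10·log₁₀(7.834e+08) = 88.94 dB(A).

88.9 dB(A)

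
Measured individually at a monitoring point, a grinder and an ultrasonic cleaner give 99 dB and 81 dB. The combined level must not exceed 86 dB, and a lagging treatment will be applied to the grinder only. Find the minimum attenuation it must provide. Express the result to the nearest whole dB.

Everything except the grinder sums to 10^(81/10) = 1.259e+08 in linear terms, 81.00 dB.
To meet 86 dB overall, the treated grinder may contribute at most 10^(86/10) − 1.259e+08 = 2.722e+08, i.e. 84.35 dB.
Required insertion loss = 99 − 84.35 = 14.65 dB.

15 dB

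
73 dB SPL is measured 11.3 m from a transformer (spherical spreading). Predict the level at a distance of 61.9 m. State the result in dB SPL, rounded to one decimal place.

58.2 dB SPL

Spherical spreading from a point source gives a 20·log₁₀(r₂/r₁) drop.
L₂ = 73 − 20·log₁₀(61.9/11.3) = 73 − 14.772 = 58.23 dB SPL.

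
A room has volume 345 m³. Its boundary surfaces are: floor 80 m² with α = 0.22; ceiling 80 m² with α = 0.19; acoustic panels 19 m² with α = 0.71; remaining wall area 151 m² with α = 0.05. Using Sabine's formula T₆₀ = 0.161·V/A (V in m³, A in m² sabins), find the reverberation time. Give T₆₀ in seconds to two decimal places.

Total absorption A = 80·0.22 + 80·0.19 + 19·0.71 + 151·0.05 = 53.84 m² sabins.
T₆₀ = 0.161·V/A = 0.161·345/53.84 = 1.032 s.

1.03 s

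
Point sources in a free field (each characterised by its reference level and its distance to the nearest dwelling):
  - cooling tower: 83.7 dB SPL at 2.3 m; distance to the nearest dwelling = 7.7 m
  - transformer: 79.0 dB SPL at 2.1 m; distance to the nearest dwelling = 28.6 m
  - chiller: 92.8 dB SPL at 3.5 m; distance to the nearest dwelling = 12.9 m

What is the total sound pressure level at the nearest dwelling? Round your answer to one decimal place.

First find each source's level at the receiver (point-source: −20·log₁₀(r/r_ref)), then combine on an intensity basis.
cooling tower: 83.7 − 20·log₁₀(7.7/2.3) = 83.7 − 10.50 = 73.20 dB SPL.
transformer: 79.0 − 20·log₁₀(28.6/2.1) = 79.0 − 22.68 = 56.32 dB SPL.
chiller: 92.8 − 20·log₁₀(12.9/3.5) = 92.8 − 11.33 = 81.47 dB SPL.
Σ 10^(L/10) = 1.616e+08 → L_total = 10·log₁₀(1.616e+08) = 82.08 dB SPL.

82.1 dB SPL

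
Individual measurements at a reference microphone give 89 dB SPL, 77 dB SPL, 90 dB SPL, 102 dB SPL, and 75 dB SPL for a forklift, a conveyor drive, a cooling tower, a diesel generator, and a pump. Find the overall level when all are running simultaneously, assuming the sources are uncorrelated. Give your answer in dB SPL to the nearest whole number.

Incoherent sources combine by intensity addition: L_total = 10·log₁₀(Σ 10^(L_i/10)).
Σ 10^(L/10) = 10^(89/10) + 10^(77/10) + 10^(90/10) + 10^(102/10) + 10^(75/10) = 1.773e+10.
L_total = 10·log₁₀(1.773e+10) = 102.49 dB SPL.

102 dB SPL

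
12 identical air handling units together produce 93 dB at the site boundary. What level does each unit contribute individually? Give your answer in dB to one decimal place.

12 equal contributions raise the level by 10·log₁₀ 12 = 10.792 dB, so each unit alone gives 93 − 10.792.

82.2 dB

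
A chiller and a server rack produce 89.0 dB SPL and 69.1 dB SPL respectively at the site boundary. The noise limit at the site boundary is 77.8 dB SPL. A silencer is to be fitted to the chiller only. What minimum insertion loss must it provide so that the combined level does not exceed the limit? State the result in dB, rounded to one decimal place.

The untreated sources together contribute 10^(69.1/10) = 8.128e+06, i.e. 69.10 dB SPL.
The limit corresponds to 10^(77.8/10) = 6.026e+07; subtracting the fixed part leaves 5.213e+07 for the chiller, i.e. 77.17 dB SPL.
Required insertion loss = 89.0 − 77.17 = 11.83 dB.

11.8 dB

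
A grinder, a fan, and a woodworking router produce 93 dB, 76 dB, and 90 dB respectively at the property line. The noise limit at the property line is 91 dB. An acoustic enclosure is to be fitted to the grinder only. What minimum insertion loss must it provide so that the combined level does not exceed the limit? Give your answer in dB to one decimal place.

The untreated sources together contribute 10^(76/10) + 10^(90/10) = 1.040e+09, i.e. 90.17 dB.
To meet 91 dB overall, the treated grinder may contribute at most 10^(91/10) − 1.040e+09 = 2.191e+08, i.e. 83.41 dB.
Required insertion loss = 93 − 83.41 = 9.59 dB.

9.6 dB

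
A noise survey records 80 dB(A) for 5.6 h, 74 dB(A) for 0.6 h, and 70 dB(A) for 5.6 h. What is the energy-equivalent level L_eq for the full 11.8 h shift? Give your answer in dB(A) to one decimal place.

77.3 dB(A)

L_eq = 10·log₁₀[(1/T)·Σ tᵢ·10^(Lᵢ/10)] with T = 11.8 h.
Σ tᵢ·10^(Lᵢ/10) = 5.6·10^(80/10) + 0.6·10^(74/10) + 5.6·10^(70/10) = 6.311e+08.
L_eq = 10·log₁₀(6.311e+08/11.8) = 77.28 dB(A).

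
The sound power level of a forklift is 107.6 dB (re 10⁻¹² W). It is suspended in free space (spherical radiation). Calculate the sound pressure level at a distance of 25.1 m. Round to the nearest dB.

69 dB

The power spreads over a sphere of area 4π·r², so L_p = L_w − 10·log₁₀(4π·r²).
4π·r² = 7917 m², 10·log₁₀ of that is 38.986 dB.
L_p = 107.6 − 38.986 = 68.61 dB.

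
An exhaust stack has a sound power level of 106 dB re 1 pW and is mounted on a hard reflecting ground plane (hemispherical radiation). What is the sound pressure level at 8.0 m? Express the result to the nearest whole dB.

The power spreads over a hemisphere of area 2π·r², so L_p = L_w − 10·log₁₀(2π·r²).
2π·r² = 402.1 m², 10·log₁₀ of that is 26.044 dB.
L_p = 106 − 26.044 = 79.96 dB.

80 dB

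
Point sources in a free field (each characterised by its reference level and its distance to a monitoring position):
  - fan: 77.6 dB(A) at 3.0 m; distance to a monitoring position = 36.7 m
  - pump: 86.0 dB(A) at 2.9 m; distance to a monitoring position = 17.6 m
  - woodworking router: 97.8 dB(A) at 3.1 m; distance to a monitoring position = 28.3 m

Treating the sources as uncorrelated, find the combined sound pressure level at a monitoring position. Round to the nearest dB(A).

79 dB(A)

Propagate each source to the receiver with L = L_ref − 20·log₁₀(r/r_ref), then add intensities.
fan: 77.6 − 20·log₁₀(36.7/3.0) = 77.6 − 21.75 = 55.85 dB(A).
pump: 86.0 − 20·log₁₀(17.6/2.9) = 86.0 − 15.66 = 70.34 dB(A).
woodworking router: 97.8 − 20·log₁₀(28.3/3.1) = 97.8 − 19.21 = 78.59 dB(A).
Σ 10^(L/10) = 8.350e+07 → L_total = 10·log₁₀(8.350e+07) = 79.22 dB(A).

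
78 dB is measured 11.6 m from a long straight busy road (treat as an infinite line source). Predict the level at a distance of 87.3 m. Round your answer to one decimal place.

69.2 dB

Cylindrical spreading from a line source gives a 10·log₁₀(r₂/r₁) drop.
L₂ = 78 − 10·log₁₀(87.3/11.6) = 78 − 8.766 = 69.23 dB.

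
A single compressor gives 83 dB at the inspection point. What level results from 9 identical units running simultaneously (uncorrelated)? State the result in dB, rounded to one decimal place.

N identical incoherent sources raise the level by 10·log₁₀ N.
L_total = 83 + 10·log₁₀(9) = 83 + 9.542 = 92.54 dB.

92.5 dB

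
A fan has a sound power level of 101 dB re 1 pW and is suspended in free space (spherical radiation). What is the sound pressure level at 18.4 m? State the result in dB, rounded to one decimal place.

The power spreads over a sphere of area 4π·r², so L_p = L_w − 10·log₁₀(4π·r²).
4π·r² = 4254 m², 10·log₁₀ of that is 36.288 dB.
L_p = 101 − 36.288 = 64.71 dB.

64.7 dB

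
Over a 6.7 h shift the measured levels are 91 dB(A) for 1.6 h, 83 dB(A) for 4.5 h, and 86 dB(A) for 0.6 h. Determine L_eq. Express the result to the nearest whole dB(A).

87 dB(A)

L_eq = 10·log₁₀[(1/T)·Σ tᵢ·10^(Lᵢ/10)] with T = 6.7 h.
Σ tᵢ·10^(Lᵢ/10) = 1.6·10^(91/10) + 4.5·10^(83/10) + 0.6·10^(86/10) = 3.151e+09.
L_eq = 10·log₁₀(3.151e+09/6.7) = 86.72 dB(A).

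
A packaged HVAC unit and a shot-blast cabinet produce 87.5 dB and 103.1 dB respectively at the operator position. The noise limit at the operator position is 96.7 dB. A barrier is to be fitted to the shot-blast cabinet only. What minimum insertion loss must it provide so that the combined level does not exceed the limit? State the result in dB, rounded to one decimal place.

7.0 dB

Everything except the shot-blast cabinet sums to 10^(87.5/10) = 5.623e+08 in linear terms, 87.50 dB.
To meet 96.7 dB overall, the treated shot-blast cabinet may contribute at most 10^(96.7/10) − 5.623e+08 = 4.115e+09, i.e. 96.14 dB.
Required insertion loss = 103.1 − 96.14 = 6.96 dB.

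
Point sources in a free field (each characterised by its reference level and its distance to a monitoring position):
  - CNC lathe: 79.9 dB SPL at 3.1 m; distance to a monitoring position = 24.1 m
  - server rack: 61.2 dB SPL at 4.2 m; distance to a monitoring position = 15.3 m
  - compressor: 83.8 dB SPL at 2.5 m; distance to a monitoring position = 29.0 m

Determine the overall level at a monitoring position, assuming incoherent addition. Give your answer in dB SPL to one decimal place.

Apply inverse-square spreading to bring every level to the receiver, then sum 10^(L/10).
CNC lathe: 79.9 − 20·log₁₀(24.1/3.1) = 79.9 − 17.81 = 62.09 dB SPL.
server rack: 61.2 − 20·log₁₀(15.3/4.2) = 61.2 − 11.23 = 49.97 dB SPL.
compressor: 83.8 − 20·log₁₀(29.0/2.5) = 83.8 − 21.29 = 62.51 dB SPL.
Σ 10^(L/10) = 3.499e+06 → L_total = 10·log₁₀(3.499e+06) = 65.44 dB SPL.

65.4 dB SPL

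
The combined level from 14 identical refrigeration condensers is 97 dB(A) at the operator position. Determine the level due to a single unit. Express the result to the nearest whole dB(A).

Dividing the total intensity by 14 lowers the level by 10·log₁₀ 14 = 11.461 dB: L₁ = 97 − 11.461.

86 dB(A)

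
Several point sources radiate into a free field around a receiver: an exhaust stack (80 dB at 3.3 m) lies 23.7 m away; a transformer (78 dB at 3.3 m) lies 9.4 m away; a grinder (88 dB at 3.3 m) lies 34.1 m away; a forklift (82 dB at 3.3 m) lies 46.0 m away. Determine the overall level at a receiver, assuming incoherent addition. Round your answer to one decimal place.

72.2 dB

First find each source's level at the receiver (point-source: −20·log₁₀(r/r_ref)), then combine on an intensity basis.
exhaust stack: 80 − 20·log₁₀(23.7/3.3) = 80 − 17.12 = 62.88 dB.
transformer: 78 − 20·log₁₀(9.4/3.3) = 78 − 9.09 = 68.91 dB.
grinder: 88 − 20·log₁₀(34.1/3.3) = 88 − 20.28 = 67.72 dB.
forklift: 82 − 20·log₁₀(46.0/3.3) = 82 − 22.88 = 59.12 dB.
Σ 10^(L/10) = 1.644e+07 → L_total = 10·log₁₀(1.644e+07) = 72.16 dB.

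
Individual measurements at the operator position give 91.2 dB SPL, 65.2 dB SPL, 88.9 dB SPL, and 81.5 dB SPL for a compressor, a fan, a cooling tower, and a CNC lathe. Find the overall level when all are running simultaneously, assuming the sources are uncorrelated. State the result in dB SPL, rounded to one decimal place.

93.5 dB SPL

For uncorrelated sources the intensities add, so convert each level to linear form, sum, and take 10·log₁₀ of the total.
Σ 10^(L/10) = 10^(91.2/10) + 10^(65.2/10) + 10^(88.9/10) + 10^(81.5/10) = 2.239e+09.
L_total = 10·log₁₀(2.239e+09) = 93.50 dB SPL.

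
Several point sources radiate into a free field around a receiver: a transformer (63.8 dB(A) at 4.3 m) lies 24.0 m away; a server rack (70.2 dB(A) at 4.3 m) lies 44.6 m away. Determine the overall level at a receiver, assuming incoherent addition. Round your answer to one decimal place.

First find each source's level at the receiver (point-source: −20·log₁₀(r/r_ref)), then combine on an intensity basis.
transformer: 63.8 − 20·log₁₀(24.0/4.3) = 63.8 − 14.93 = 48.87 dB(A).
server rack: 70.2 − 20·log₁₀(44.6/4.3) = 70.2 − 20.32 = 49.88 dB(A).
Σ 10^(L/10) = 1.743e+05 → L_total = 10·log₁₀(1.743e+05) = 52.41 dB(A).

52.4 dB(A)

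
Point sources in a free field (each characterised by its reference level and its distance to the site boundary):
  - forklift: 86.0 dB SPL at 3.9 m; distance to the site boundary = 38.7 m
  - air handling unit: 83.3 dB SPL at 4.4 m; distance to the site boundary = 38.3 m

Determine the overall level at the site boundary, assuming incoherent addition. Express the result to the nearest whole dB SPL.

68 dB SPL

Propagate each source to the receiver with L = L_ref − 20·log₁₀(r/r_ref), then add intensities.
forklift: 86.0 − 20·log₁₀(38.7/3.9) = 86.0 − 19.93 = 66.07 dB SPL.
air handling unit: 83.3 − 20·log₁₀(38.3/4.4) = 83.3 − 18.79 = 64.51 dB SPL.
Σ 10^(L/10) = 6.865e+06 → L_total = 10·log₁₀(6.865e+06) = 68.37 dB SPL.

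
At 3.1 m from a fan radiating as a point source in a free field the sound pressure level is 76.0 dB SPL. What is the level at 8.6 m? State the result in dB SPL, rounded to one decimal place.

For a point source, L₂ = L₁ − 20·log₁₀(r₂/r₁).
L₂ = 76.0 − 20·log₁₀(8.6/3.1) = 76.0 − 8.863 = 67.14 dB SPL.

67.1 dB SPL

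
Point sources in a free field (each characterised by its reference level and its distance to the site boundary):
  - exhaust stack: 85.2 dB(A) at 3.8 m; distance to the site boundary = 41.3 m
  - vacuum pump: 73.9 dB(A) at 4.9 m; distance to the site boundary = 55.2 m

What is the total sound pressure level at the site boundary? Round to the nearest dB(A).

65 dB(A)

Propagate each source to the receiver with L = L_ref − 20·log₁₀(r/r_ref), then add intensities.
exhaust stack: 85.2 − 20·log₁₀(41.3/3.8) = 85.2 − 20.72 = 64.48 dB(A).
vacuum pump: 73.9 − 20·log₁₀(55.2/4.9) = 73.9 − 21.03 = 52.87 dB(A).
Σ 10^(L/10) = 2.997e+06 → L_total = 10·log₁₀(2.997e+06) = 64.77 dB(A).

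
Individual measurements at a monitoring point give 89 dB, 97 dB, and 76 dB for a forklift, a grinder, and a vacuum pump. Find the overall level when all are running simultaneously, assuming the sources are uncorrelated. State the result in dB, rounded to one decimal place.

For uncorrelated sources the intensities add, so convert each level to linear form, sum, and take 10·log₁₀ of the total.
Σ 10^(L/10) = 10^(89/10) + 10^(97/10) + 10^(76/10) = 5.846e+09.
L_total = 10·log₁₀(5.846e+09) = 97.67 dB.

97.7 dB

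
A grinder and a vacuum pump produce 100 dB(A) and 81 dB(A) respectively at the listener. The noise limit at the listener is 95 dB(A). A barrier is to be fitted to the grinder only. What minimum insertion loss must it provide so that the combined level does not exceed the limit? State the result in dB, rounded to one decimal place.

The untreated sources together contribute 10^(81/10) = 1.259e+08, i.e. 81.00 dB(A).
The limit corresponds to 10^(95/10) = 3.162e+09; subtracting the fixed part leaves 3.036e+09 for the grinder, i.e. 94.82 dB(A).
Required insertion loss = 100 − 94.82 = 5.18 dB.

5.2 dB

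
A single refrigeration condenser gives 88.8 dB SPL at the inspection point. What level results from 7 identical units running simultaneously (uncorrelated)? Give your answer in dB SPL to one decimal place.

97.3 dB SPL

With 7 equal, uncorrelated contributions the intensity is 7× that of one unit, giving a rise of 10·log₁₀ 7.
L_total = 88.8 + 10·log₁₀(7) = 88.8 + 8.451 = 97.25 dB SPL.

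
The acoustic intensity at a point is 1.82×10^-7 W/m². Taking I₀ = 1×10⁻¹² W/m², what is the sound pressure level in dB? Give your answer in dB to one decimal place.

52.6 dB

I/I₀ = 1.82×10^-7/10⁻¹² = 1.82×10^5, and L = 10·log₁₀(I/I₀).
L = 10·(0.2601 + 5) = 52.60 dB.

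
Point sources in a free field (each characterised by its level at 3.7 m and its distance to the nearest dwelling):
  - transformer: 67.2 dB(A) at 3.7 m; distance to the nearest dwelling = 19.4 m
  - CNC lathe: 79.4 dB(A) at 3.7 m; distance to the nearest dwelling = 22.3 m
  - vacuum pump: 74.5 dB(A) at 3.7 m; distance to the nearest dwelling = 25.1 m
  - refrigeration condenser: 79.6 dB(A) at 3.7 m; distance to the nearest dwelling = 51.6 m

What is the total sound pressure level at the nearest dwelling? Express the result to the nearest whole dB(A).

First find each source's level at the receiver (point-source: −20·log₁₀(r/r_ref)), then combine on an intensity basis.
transformer: 67.2 − 20·log₁₀(19.4/3.7) = 67.2 − 14.39 = 52.81 dB(A).
CNC lathe: 79.4 − 20·log₁₀(22.3/3.7) = 79.4 − 15.60 = 63.80 dB(A).
vacuum pump: 74.5 − 20·log₁₀(25.1/3.7) = 74.5 − 16.63 = 57.87 dB(A).
refrigeration condenser: 79.6 − 20·log₁₀(51.6/3.7) = 79.6 − 22.89 = 56.71 dB(A).
Σ 10^(L/10) = 3.670e+06 → L_total = 10·log₁₀(3.670e+06) = 65.65 dB(A).

66 dB(A)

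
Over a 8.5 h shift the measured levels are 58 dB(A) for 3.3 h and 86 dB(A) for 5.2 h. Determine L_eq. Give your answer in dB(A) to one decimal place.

Weight each interval's intensity by its duration and average over T = 8.5 h:
Σ tᵢ·10^(Lᵢ/10) = 3.3·10^(58/10) + 5.2·10^(86/10) = 2.072e+09.
L_eq = 10·log₁₀(2.072e+09/8.5) = 83.87 dB(A).

83.9 dB(A)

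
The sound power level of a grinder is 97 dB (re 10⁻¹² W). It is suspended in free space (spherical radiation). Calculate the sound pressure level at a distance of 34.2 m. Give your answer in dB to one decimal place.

55.3 dB

The power spreads over a sphere of area 4π·r², so L_p = L_w − 10·log₁₀(4π·r²).
4π·r² = 1.47e+04 m², 10·log₁₀ of that is 41.673 dB.
L_p = 97 − 41.673 = 55.33 dB.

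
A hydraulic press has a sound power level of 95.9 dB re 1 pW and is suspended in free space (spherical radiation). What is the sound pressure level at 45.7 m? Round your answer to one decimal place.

51.7 dB

Free-field spherical radiation: L_p = L_w − 10·log₁₀(4π·r²), r = 45.7 m.
4π·r² = 2.624e+04 m², 10·log₁₀ of that is 44.190 dB.
L_p = 95.9 − 44.190 = 51.71 dB.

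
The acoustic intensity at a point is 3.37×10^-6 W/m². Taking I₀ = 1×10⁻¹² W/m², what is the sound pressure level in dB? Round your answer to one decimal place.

L = 10·log₁₀(I/I₀) = 10·log₁₀(3.37×10^-6/10⁻¹²) = 10·log₁₀(3.37×10^6).
L = 10·(0.5276 + 6) = 65.28 dB.

65.3 dB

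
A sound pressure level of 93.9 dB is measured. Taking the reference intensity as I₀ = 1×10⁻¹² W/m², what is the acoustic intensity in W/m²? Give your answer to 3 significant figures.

0.00245 W/m²

I = I₀·10^(L/10) = 10⁻¹² × 10^(93.9/10) = 10^(-2.610).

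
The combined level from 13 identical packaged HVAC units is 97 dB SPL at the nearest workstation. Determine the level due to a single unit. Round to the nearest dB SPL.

Dividing the total intensity by 13 lowers the level by 10·log₁₀ 13 = 11.139 dB: L₁ = 97 − 11.139.

86 dB SPL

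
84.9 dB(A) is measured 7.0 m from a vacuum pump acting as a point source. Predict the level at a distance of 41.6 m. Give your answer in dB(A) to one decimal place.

For a point source, L₂ = L₁ − 20·log₁₀(r₂/r₁).
L₂ = 84.9 − 20·log₁₀(41.6/7.0) = 84.9 − 15.480 = 69.42 dB(A).

69.4 dB(A)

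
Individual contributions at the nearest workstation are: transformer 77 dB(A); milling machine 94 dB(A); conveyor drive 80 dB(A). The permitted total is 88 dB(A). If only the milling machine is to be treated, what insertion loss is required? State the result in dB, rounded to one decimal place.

Everything except the milling machine sums to 10^(77/10) + 10^(80/10) = 1.501e+08 in linear terms, 81.76 dB(A).
To meet 88 dB(A) overall, the treated milling machine may contribute at most 10^(88/10) − 1.501e+08 = 4.808e+08, i.e. 86.82 dB(A).
So the milling machine must be reduced from 94 to 86.82 dB(A): IL = 7.18 dB.

7.2 dB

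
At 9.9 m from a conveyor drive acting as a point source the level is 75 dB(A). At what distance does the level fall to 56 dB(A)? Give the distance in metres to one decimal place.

88.2 m

The 19.0 dB drop corresponds to a distance ratio of 10^(19.0/20) for a point source.
r₂ = 9.9·10^((75−56)/20) = 9.9·10^(19.0/20) = 88.23 m.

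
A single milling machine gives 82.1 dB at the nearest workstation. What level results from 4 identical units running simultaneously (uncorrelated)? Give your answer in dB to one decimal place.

N identical incoherent sources raise the level by 10·log₁₀ N.
L_total = 82.1 + 10·log₁₀(4) = 82.1 + 6.021 = 88.12 dB.

88.1 dB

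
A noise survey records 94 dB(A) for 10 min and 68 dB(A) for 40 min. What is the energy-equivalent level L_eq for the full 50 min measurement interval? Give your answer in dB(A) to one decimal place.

87.1 dB(A)

L_eq = 10·log₁₀[(1/T)·Σ tᵢ·10^(Lᵢ/10)] with T = 50 min.
Σ tᵢ·10^(Lᵢ/10) = 10·10^(94/10) + 40·10^(68/10) = 2.537e+10.
L_eq = 10·log₁₀(2.537e+10/50) = 87.05 dB(A).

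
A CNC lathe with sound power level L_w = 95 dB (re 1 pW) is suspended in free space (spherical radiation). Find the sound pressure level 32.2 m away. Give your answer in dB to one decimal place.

L_p = L_w − 10·log₁₀(4π·r²) with r = 32.2 m.
4π·r² = 1.303e+04 m², 10·log₁₀ of that is 41.149 dB.
L_p = 95 − 41.149 = 53.85 dB.

53.9 dB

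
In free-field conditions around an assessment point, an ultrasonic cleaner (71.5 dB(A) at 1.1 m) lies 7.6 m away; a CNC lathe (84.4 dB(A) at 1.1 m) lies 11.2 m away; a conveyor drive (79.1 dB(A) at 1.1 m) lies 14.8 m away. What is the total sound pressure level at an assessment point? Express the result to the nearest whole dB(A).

65 dB(A)

First find each source's level at the receiver (point-source: −20·log₁₀(r/r_ref)), then combine on an intensity basis.
ultrasonic cleaner: 71.5 − 20·log₁₀(7.6/1.1) = 71.5 − 16.79 = 54.71 dB(A).
CNC lathe: 84.4 − 20·log₁₀(11.2/1.1) = 84.4 − 20.16 = 64.24 dB(A).
conveyor drive: 79.1 − 20·log₁₀(14.8/1.1) = 79.1 − 22.58 = 56.52 dB(A).
Σ 10^(L/10) = 3.402e+06 → L_total = 10·log₁₀(3.402e+06) = 65.32 dB(A).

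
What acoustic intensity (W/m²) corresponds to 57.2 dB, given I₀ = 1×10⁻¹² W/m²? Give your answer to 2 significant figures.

5.2e-07 W/m²

I = I₀·10^(L/10) = 10⁻¹² × 10^(57.2/10) = 10^(-6.280).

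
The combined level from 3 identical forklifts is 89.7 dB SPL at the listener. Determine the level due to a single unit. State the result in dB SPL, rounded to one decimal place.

84.9 dB SPL

Dividing the total intensity by 3 lowers the level by 10·log₁₀ 3 = 4.771 dB: L₁ = 89.7 − 4.771.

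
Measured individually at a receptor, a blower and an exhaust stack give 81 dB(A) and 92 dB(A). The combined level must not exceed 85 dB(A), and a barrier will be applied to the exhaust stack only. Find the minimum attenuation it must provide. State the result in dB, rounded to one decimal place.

Fixed contribution from the other source: Σ 10^(L/10) = 10^(81/10) = 1.259e+08 (81.00 dB(A)).
The limit corresponds to 10^(85/10) = 3.162e+08; subtracting the fixed part leaves 1.903e+08 for the exhaust stack, i.e. 82.80 dB(A).
So the exhaust stack must be reduced from 92 to 82.80 dB(A): IL = 9.20 dB.

9.2 dB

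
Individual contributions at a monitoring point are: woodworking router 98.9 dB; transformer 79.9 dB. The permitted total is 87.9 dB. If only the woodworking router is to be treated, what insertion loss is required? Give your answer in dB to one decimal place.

Everything except the woodworking router sums to 10^(79.9/10) = 9.772e+07 in linear terms, 79.90 dB.
The limit corresponds to 10^(87.9/10) = 6.166e+08; subtracting the fixed part leaves 5.189e+08 for the woodworking router, i.e. 87.15 dB.
Required insertion loss = 98.9 − 87.15 = 11.75 dB.

11.7 dB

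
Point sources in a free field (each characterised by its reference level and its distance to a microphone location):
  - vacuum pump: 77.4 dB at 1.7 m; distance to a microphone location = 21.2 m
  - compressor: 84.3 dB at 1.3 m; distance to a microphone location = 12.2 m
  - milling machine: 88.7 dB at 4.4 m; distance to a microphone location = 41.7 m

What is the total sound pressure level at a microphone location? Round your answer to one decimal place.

70.7 dB

Propagate each source to the receiver with L = L_ref − 20·log₁₀(r/r_ref), then add intensities.
vacuum pump: 77.4 − 20·log₁₀(21.2/1.7) = 77.4 − 21.92 = 55.48 dB.
compressor: 84.3 − 20·log₁₀(12.2/1.3) = 84.3 − 19.45 = 64.85 dB.
milling machine: 88.7 − 20·log₁₀(41.7/4.4) = 88.7 − 19.53 = 69.17 dB.
Σ 10^(L/10) = 1.166e+07 → L_total = 10·log₁₀(1.166e+07) = 70.67 dB.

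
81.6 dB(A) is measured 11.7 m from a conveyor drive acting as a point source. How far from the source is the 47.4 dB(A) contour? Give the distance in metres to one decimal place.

600.0 m

Point-source spreading drops the level by 20·log₁₀(r₂/r₁); inverting, r₂/r₁ = 10^(ΔL/20).
r₂ = 11.7·10^((81.6−47.4)/20) = 11.7·10^(34.2/20) = 600.05 m.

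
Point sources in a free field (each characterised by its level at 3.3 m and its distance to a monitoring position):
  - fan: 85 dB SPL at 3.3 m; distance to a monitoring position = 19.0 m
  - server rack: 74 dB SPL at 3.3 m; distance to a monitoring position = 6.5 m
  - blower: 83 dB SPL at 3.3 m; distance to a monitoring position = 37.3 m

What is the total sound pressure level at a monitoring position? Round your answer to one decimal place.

72.4 dB SPL

Apply inverse-square spreading to bring every level to the receiver, then sum 10^(L/10).
fan: 85 − 20·log₁₀(19.0/3.3) = 85 − 15.20 = 69.80 dB SPL.
server rack: 74 − 20·log₁₀(6.5/3.3) = 74 − 5.89 = 68.11 dB SPL.
blower: 83 − 20·log₁₀(37.3/3.3) = 83 − 21.06 = 61.94 dB SPL.
Σ 10^(L/10) = 1.758e+07 → L_total = 10·log₁₀(1.758e+07) = 72.45 dB SPL.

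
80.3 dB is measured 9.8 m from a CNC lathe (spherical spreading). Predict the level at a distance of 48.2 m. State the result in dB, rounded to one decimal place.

For a point source, L₂ = L₁ − 20·log₁₀(r₂/r₁).
L₂ = 80.3 − 20·log₁₀(48.2/9.8) = 80.3 − 13.836 = 66.46 dB.

66.5 dB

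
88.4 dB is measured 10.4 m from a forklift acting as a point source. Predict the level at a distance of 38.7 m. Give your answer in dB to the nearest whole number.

77 dB

For a point source, L₂ = L₁ − 20·log₁₀(r₂/r₁).
L₂ = 88.4 − 20·log₁₀(38.7/10.4) = 88.4 − 11.414 = 76.99 dB.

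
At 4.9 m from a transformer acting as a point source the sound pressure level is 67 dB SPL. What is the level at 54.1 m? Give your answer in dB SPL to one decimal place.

Point-source attenuation: ΔL = 20·log₁₀(r₂/r₁) = 20·log₁₀(54.1/4.9) = 20.860 dB.
L₂ = 67 − 20·log₁₀(54.1/4.9) = 67 − 20.860 = 46.14 dB SPL.

46.1 dB SPL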